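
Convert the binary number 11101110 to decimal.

Sum of powers of 2 for each 1-bit:
2^1 + 2^2 + 2^3 + 2^5 + 2^6 + 2^7
= 2 + 4 + 8 + 32 + 64 + 128
= 238



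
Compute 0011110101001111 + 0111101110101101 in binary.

Add column by column from the right: bit + bit + carry-in; write the sum mod 2, carry 1 when the sum is 2 or 3.
carry:  1111111000011110
        0011110101001111
+       0111101110101101
------------------------
       01011100011111100
(the carry out of the leftmost column, 0, becomes the leading bit)
Decimal check:
  0011110101001111 = 8192 + 4096 + 2048 + 1024 + 256 + 64 + 8 + 4 + 2 + 1 = 15695
  0111101110101101 = 16384 + 8192 + 4096 + 2048 + 512 + 256 + 128 + 32 + 8 + 4 + 1 = 31661
  15695 + 31661 = 47356, and 01011100011111100 = 32768 + 8192 + 4096 + 2048 + 128 + 64 + 32 + 16 + 8 + 4 = 47356 ✓



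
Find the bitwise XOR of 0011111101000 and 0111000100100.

XOR: 1 when bits differ
  0011111101000
^ 0111000100100
---------------
  0100111001100
Decimal: 2024 ^ 3620 = 2508



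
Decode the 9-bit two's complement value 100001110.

Binary: 100001110
Sign bit: 1 (negative)
Invert: 011110001
Add 1:  011110010
Magnitude: 011110010 = 128 + 64 + 32 + 16 + 2 = 242
Value: -242



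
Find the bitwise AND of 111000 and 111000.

AND: 1 only when both bits are 1
  111000
& 111000
--------
  111000
Decimal: 56 & 56 = 56



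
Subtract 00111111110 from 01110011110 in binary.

Method 1 - Direct subtraction (column by column from the right: bit − bit − borrow-in; if negative, add 2 and borrow 1 from the next column):
borrow: 01111000000
        01110011110
-       00111111110
-------------------
        00110100000

Method 2 - Add two's complement:
Two's complement of 00111111110: invert → 11000000001, add 1 → 11000000010
  01110011110
+ 11000000010
-------------
 100110100000  (end carry out of the top bit = 1)
Discarding the end carry: 00110100000
Decimal check:
  01110011110 = 512 + 256 + 128 + 16 + 8 + 4 + 2 = 926
  00111111110 = 256 + 128 + 64 + 32 + 16 + 8 + 4 + 2 = 510
  926 - 510 = 416, and 00110100000 = 256 + 128 + 32 = 416 ✓



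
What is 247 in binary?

Using repeated division by 2:
247 ÷ 2 = 123 remainder 1
123 ÷ 2 = 61 remainder 1
61 ÷ 2 = 30 remainder 1
30 ÷ 2 = 15 remainder 0
15 ÷ 2 = 7 remainder 1
7 ÷ 2 = 3 remainder 1
3 ÷ 2 = 1 remainder 1
1 ÷ 2 = 0 remainder 1
Reading remainders bottom to top: 11110111



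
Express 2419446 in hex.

Using repeated division by 16 (digits 10–15 are A–F):
2419446 ÷ 16 = 151215 remainder 6
151215 ÷ 16 = 9450 remainder 15 (F)
9450 ÷ 16 = 590 remainder 10 (A)
590 ÷ 16 = 36 remainder 14 (E)
36 ÷ 16 = 2 remainder 4
2 ÷ 16 = 0 remainder 2
Reading remainders bottom to top: 24EAF6



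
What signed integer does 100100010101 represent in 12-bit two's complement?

Binary: 100100010101
Sign bit: 1 (negative)
Invert: 011011101010
Add 1:  011011101011
Magnitude: 011011101011 = 1024 + 512 + 128 + 64 + 32 + 8 + 2 + 1 = 1771
Value: -1771



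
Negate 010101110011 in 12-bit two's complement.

Original: 010101110011
Step 1 - Invert all bits: 101010001100
Step 2 - Add 1: 101010001101
Verification: 010101110011 + 101010001101 = 1000000000000; discarding the end carry (carry out of the top bit) leaves the 12-bit value 000000000000, as required for x + (-x)



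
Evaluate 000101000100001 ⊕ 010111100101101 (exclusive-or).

XOR: 1 when bits differ
  000101000100001
^ 010111100101101
-----------------
  010010100001100
Decimal: 2593 ^ 12077 = 9484



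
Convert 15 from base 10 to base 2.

Using repeated division by 2:
15 ÷ 2 = 7 remainder 1
7 ÷ 2 = 3 remainder 1
3 ÷ 2 = 1 remainder 1
1 ÷ 2 = 0 remainder 1
Reading remainders bottom to top: 1111



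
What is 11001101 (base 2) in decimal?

Sum of powers of 2 for each 1-bit:
2^0 + 2^2 + 2^3 + 2^6 + 2^7
= 1 + 4 + 8 + 64 + 128
= 205



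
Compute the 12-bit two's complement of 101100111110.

Original (sign bit 1, negative): 101100111110
Step 1 - Invert all bits: 010011000001
Step 2 - Add 1: 010011000010
Verification: 101100111110 + 010011000010 = 1000000000000; discarding the end carry (carry out of the top bit) leaves the 12-bit value 000000000000, as required for x + (-x)



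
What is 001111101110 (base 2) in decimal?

Sum of powers of 2 for each 1-bit:
2^1 + 2^2 + 2^3 + 2^5 + 2^6 + 2^7 + 2^8 + 2^9
= 2 + 4 + 8 + 32 + 64 + 128 + 256 + 512
= 1006



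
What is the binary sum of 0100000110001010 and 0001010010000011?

Add column by column from the right: bit + bit + carry-in; write the sum mod 2, carry 1 when the sum is 2 or 3.
carry:  0000001100000100
        0100000110001010
+       0001010010000011
------------------------
       00101011000001101
(the carry out of the leftmost column, 0, becomes the leading bit)
Decimal check:
  0100000110001010 = 16384 + 256 + 128 + 8 + 2 = 16778
  0001010010000011 = 4096 + 1024 + 128 + 2 + 1 = 5251
  16778 + 5251 = 22029, and 00101011000001101 = 16384 + 4096 + 1024 + 512 + 8 + 4 + 1 = 22029 ✓



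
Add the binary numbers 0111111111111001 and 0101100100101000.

Add column by column from the right: bit + bit + carry-in; write the sum mod 2, carry 1 when the sum is 2 or 3.
carry:  1111111111110000
        0111111111111001
+       0101100100101000
------------------------
       01101100100100001
(the carry out of the leftmost column, 0, becomes the leading bit)
Decimal check:
  0111111111111001 = 16384 + 8192 + 4096 + 2048 + 1024 + 512 + 256 + 128 + 64 + 32 + 16 + 8 + 1 = 32761
  0101100100101000 = 16384 + 4096 + 2048 + 256 + 32 + 8 = 22824
  32761 + 22824 = 55585, and 01101100100100001 = 32768 + 16384 + 4096 + 2048 + 256 + 32 + 1 = 55585 ✓



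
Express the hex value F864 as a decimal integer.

Expand by place value (powers of 16):
Digit values: F = 15
F864 = 15 × 16^3 + 8 × 16^2 + 6 × 16^1 + 4 × 16^0
= 15 × 4096 + 8 × 256 + 6 × 16 + 4 × 1
= 61440 + 2048 + 96 + 4
= 63588



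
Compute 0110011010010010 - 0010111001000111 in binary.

Method 1 - Direct subtraction (column by column from the right: bit − bit − borrow-in; if negative, add 2 and borrow 1 from the next column):
borrow: 0111000010011110
        0110011010010010
-       0010111001000111
------------------------
        0011100001001011

Method 2 - Add two's complement:
Two's complement of 0010111001000111: invert → 1101000110111000, add 1 → 1101000110111001
  0110011010010010
+ 1101000110111001
------------------
 10011100001001011  (end carry out of the top bit = 1)
Discarding the end carry: 0011100001001011
Decimal check:
  0110011010010010 = 16384 + 8192 + 1024 + 512 + 128 + 16 + 2 = 26258
  0010111001000111 = 8192 + 2048 + 1024 + 512 + 64 + 4 + 2 + 1 = 11847
  26258 - 11847 = 14411, and 0011100001001011 = 8192 + 4096 + 2048 + 64 + 8 + 2 + 1 = 14411 ✓



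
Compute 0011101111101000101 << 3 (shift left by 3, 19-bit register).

Original: 0011101111101000101 (decimal 122693)
Shift left by 3 positions
Append 3 zeros on the right and drop the 3 high bits that overflow the 19-bit width
Result: 1101111101000101000 (decimal 457256)
Equivalent: 122693 << 3 = 122693 × 2^3 = 981544, truncated to 19 bits = 457256



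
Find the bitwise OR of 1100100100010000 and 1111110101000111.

OR: 1 when either bit is 1
  1100100100010000
| 1111110101000111
------------------
  1111110101010111
Decimal: 51472 | 64839 = 64855



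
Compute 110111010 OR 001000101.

OR: 1 when either bit is 1
  110111010
| 001000101
-----------
  111111111
Decimal: 442 | 69 = 511



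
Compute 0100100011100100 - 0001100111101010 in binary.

Method 1 - Direct subtraction (column by column from the right: bit − bit − borrow-in; if negative, add 2 and borrow 1 from the next column):
borrow: 0111111111110100
        0100100011100100
-       0001100111101010
------------------------
        0010111011111010

Method 2 - Add two's complement:
Two's complement of 0001100111101010: invert → 1110011000010101, add 1 → 1110011000010110
  0100100011100100
+ 1110011000010110
------------------
 10010111011111010  (end carry out of the top bit = 1)
Discarding the end carry: 0010111011111010
Decimal check:
  0100100011100100 = 16384 + 2048 + 128 + 64 + 32 + 4 = 18660
  0001100111101010 = 4096 + 2048 + 256 + 128 + 64 + 32 + 8 + 2 = 6634
  18660 - 6634 = 12026, and 0010111011111010 = 8192 + 2048 + 1024 + 512 + 128 + 64 + 32 + 16 + 8 + 2 = 12026 ✓



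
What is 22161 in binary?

Using repeated division by 2:
22161 ÷ 2 = 11080 remainder 1
11080 ÷ 2 = 5540 remainder 0
5540 ÷ 2 = 2770 remainder 0
2770 ÷ 2 = 1385 remainder 0
1385 ÷ 2 = 692 remainder 1
692 ÷ 2 = 346 remainder 0
346 ÷ 2 = 173 remainder 0
173 ÷ 2 = 86 remainder 1
86 ÷ 2 = 43 remainder 0
43 ÷ 2 = 21 remainder 1
21 ÷ 2 = 10 remainder 1
10 ÷ 2 = 5 remainder 0
5 ÷ 2 = 2 remainder 1
2 ÷ 2 = 1 remainder 0
1 ÷ 2 = 0 remainder 1
Reading remainders bottom to top: 101011010010001



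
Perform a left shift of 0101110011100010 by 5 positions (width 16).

Original: 0101110011100010 (decimal 23778)
Shift left by 5 positions
Append 5 zeros on the right and drop the 5 high bits that overflow the 16-bit width
Result: 1001110001000000 (decimal 40000)
Equivalent: 23778 << 5 = 23778 × 2^5 = 760896, truncated to 16 bits = 40000



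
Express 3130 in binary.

Using repeated division by 2:
3130 ÷ 2 = 1565 remainder 0
1565 ÷ 2 = 782 remainder 1
782 ÷ 2 = 391 remainder 0
391 ÷ 2 = 195 remainder 1
195 ÷ 2 = 97 remainder 1
97 ÷ 2 = 48 remainder 1
48 ÷ 2 = 24 remainder 0
24 ÷ 2 = 12 remainder 0
12 ÷ 2 = 6 remainder 0
6 ÷ 2 = 3 remainder 0
3 ÷ 2 = 1 remainder 1
1 ÷ 2 = 0 remainder 1
Reading remainders bottom to top: 110000111010



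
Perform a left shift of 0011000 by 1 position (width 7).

Original: 0011000 (decimal 24)
Shift left by 1 position
Append 1 zero on the right
Result: 0110000 (decimal 48)
Equivalent: 24 << 1 = 24 × 2^1 = 48



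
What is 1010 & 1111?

AND: 1 only when both bits are 1
  1010
& 1111
------
  1010
Decimal: 10 & 15 = 10



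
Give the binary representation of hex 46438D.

Convert each hex digit to 4 bits:
  4 = 0100
  6 = 0110
  4 = 0100
  3 = 0011
  8 = 1000
  D = 1101
Concatenate: 010001100100001110001101



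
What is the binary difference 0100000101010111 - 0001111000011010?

Method 1 - Direct subtraction (column by column from the right: bit − bit − borrow-in; if negative, add 2 and borrow 1 from the next column):
borrow: 0111110001110000
        0100000101010111
-       0001111000011010
------------------------
        0010001100111101

Method 2 - Add two's complement:
Two's complement of 0001111000011010: invert → 1110000111100101, add 1 → 1110000111100110
  0100000101010111
+ 1110000111100110
------------------
 10010001100111101  (end carry out of the top bit = 1)
Discarding the end carry: 0010001100111101
Decimal check:
  0100000101010111 = 16384 + 256 + 64 + 16 + 4 + 2 + 1 = 16727
  0001111000011010 = 4096 + 2048 + 1024 + 512 + 16 + 8 + 2 = 7706
  16727 - 7706 = 9021, and 0010001100111101 = 8192 + 512 + 256 + 32 + 16 + 8 + 4 + 1 = 9021 ✓



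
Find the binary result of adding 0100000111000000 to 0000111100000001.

Add column by column from the right: bit + bit + carry-in; write the sum mod 2, carry 1 when the sum is 2 or 3.
carry:  0001111000000000
        0100000111000000
+       0000111100000001
------------------------
       00101000011000001
(the carry out of the leftmost column, 0, becomes the leading bit)
Decimal check:
  0100000111000000 = 16384 + 256 + 128 + 64 = 16832
  0000111100000001 = 2048 + 1024 + 512 + 256 + 1 = 3841
  16832 + 3841 = 20673, and 00101000011000001 = 16384 + 4096 + 128 + 64 + 1 = 20673 ✓



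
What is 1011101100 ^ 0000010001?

XOR: 1 when bits differ
  1011101100
^ 0000010001
------------
  1011111101
Decimal: 748 ^ 17 = 765



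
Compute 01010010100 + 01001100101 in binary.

Add column by column from the right: bit + bit + carry-in; write the sum mod 2, carry 1 when the sum is 2 or 3.
carry:  10000001000
        01010010100
+       01001100101
-------------------
       010011111001
(the carry out of the leftmost column, 0, becomes the leading bit)
Decimal check:
  01010010100 = 512 + 128 + 16 + 4 = 660
  01001100101 = 512 + 64 + 32 + 4 + 1 = 613
  660 + 613 = 1273, and 010011111001 = 1024 + 128 + 64 + 32 + 16 + 8 + 1 = 1273 ✓



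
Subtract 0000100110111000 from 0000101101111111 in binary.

Method 1 - Direct subtraction (column by column from the right: bit − bit − borrow-in; if negative, add 2 and borrow 1 from the next column):
borrow: 0000001100000000
        0000101101111111
-       0000100110111000
------------------------
        0000000111000111

Method 2 - Add two's complement:
Two's complement of 0000100110111000: invert → 1111011001000111, add 1 → 1111011001001000
  0000101101111111
+ 1111011001001000
------------------
 10000000111000111  (end carry out of the top bit = 1)
Discarding the end carry: 0000000111000111
Decimal check:
  0000101101111111 = 2048 + 512 + 256 + 64 + 32 + 16 + 8 + 4 + 2 + 1 = 2943
  0000100110111000 = 2048 + 256 + 128 + 32 + 16 + 8 = 2488
  2943 - 2488 = 455, and 0000000111000111 = 256 + 128 + 64 + 4 + 2 + 1 = 455 ✓



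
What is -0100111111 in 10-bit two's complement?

Original: 0100111111
Step 1 - Invert all bits: 1011000000
Step 2 - Add 1: 1011000001
Verification: 0100111111 + 1011000001 = 10000000000; discarding the end carry (carry out of the top bit) leaves the 10-bit value 0000000000, as required for x + (-x)



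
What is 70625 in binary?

Using repeated division by 2:
70625 ÷ 2 = 35312 remainder 1
35312 ÷ 2 = 17656 remainder 0
17656 ÷ 2 = 8828 remainder 0
8828 ÷ 2 = 4414 remainder 0
4414 ÷ 2 = 2207 remainder 0
2207 ÷ 2 = 1103 remainder 1
1103 ÷ 2 = 551 remainder 1
551 ÷ 2 = 275 remainder 1
275 ÷ 2 = 137 remainder 1
137 ÷ 2 = 68 remainder 1
68 ÷ 2 = 34 remainder 0
34 ÷ 2 = 17 remainder 0
17 ÷ 2 = 8 remainder 1
8 ÷ 2 = 4 remainder 0
4 ÷ 2 = 2 remainder 0
2 ÷ 2 = 1 remainder 0
1 ÷ 2 = 0 remainder 1
Reading remainders bottom to top: 10001001111100001



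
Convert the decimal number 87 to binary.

Using repeated division by 2:
87 ÷ 2 = 43 remainder 1
43 ÷ 2 = 21 remainder 1
21 ÷ 2 = 10 remainder 1
10 ÷ 2 = 5 remainder 0
5 ÷ 2 = 2 remainder 1
2 ÷ 2 = 1 remainder 0
1 ÷ 2 = 0 remainder 1
Reading remainders bottom to top: 1010111



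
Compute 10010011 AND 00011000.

AND: 1 only when both bits are 1
  10010011
& 00011000
----------
  00010000
Decimal: 147 & 24 = 16



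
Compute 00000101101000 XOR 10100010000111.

XOR: 1 when bits differ
  00000101101000
^ 10100010000111
----------------
  10100111101111
Decimal: 360 ^ 10375 = 10735



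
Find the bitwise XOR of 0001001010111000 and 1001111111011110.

XOR: 1 when bits differ
  0001001010111000
^ 1001111111011110
------------------
  1000110101100110
Decimal: 4792 ^ 40926 = 36198



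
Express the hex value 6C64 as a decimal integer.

Expand by place value (powers of 16):
Digit values: C = 12
6C64 = 6 × 16^3 + 12 × 16^2 + 6 × 16^1 + 4 × 16^0
= 6 × 4096 + 12 × 256 + 6 × 16 + 4 × 1
= 24576 + 3072 + 96 + 4
= 27748



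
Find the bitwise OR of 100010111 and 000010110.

OR: 1 when either bit is 1
  100010111
| 000010110
-----------
  100010111
Decimal: 279 | 22 = 279



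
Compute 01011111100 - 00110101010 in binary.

Method 1 - Direct subtraction (column by column from the right: bit − bit − borrow-in; if negative, add 2 and borrow 1 from the next column):
borrow: 01000000100
        01011111100
-       00110101010
-------------------
        00101010010

Method 2 - Add two's complement:
Two's complement of 00110101010: invert → 11001010101, add 1 → 11001010110
  01011111100
+ 11001010110
-------------
 100101010010  (end carry out of the top bit = 1)
Discarding the end carry: 00101010010
Decimal check:
  01011111100 = 512 + 128 + 64 + 32 + 16 + 8 + 4 = 764
  00110101010 = 256 + 128 + 32 + 8 + 2 = 426
  764 - 426 = 338, and 00101010010 = 256 + 64 + 16 + 2 = 338 ✓



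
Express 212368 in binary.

Using repeated division by 2:
212368 ÷ 2 = 106184 remainder 0
106184 ÷ 2 = 53092 remainder 0
53092 ÷ 2 = 26546 remainder 0
26546 ÷ 2 = 13273 remainder 0
13273 ÷ 2 = 6636 remainder 1
6636 ÷ 2 = 3318 remainder 0
3318 ÷ 2 = 1659 remainder 0
1659 ÷ 2 = 829 remainder 1
829 ÷ 2 = 414 remainder 1
414 ÷ 2 = 207 remainder 0
207 ÷ 2 = 103 remainder 1
103 ÷ 2 = 51 remainder 1
51 ÷ 2 = 25 remainder 1
25 ÷ 2 = 12 remainder 1
12 ÷ 2 = 6 remainder 0
6 ÷ 2 = 3 remainder 0
3 ÷ 2 = 1 remainder 1
1 ÷ 2 = 0 remainder 1
Reading remainders bottom to top: 110011110110010000



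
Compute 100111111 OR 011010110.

OR: 1 when either bit is 1
  100111111
| 011010110
-----------
  111111111
Decimal: 319 | 214 = 511



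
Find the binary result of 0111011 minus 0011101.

Method 1 - Direct subtraction (column by column from the right: bit − bit − borrow-in; if negative, add 2 and borrow 1 from the next column):
borrow: 0111000
        0111011
-       0011101
---------------
        0011110

Method 2 - Add two's complement:
Two's complement of 0011101: invert → 1100010, add 1 → 1100011
  0111011
+ 1100011
---------
 10011110  (end carry out of the top bit = 1)
Discarding the end carry: 0011110
Decimal check:
  0111011 = 32 + 16 + 8 + 2 + 1 = 59
  0011101 = 16 + 8 + 4 + 1 = 29
  59 - 29 = 30, and 0011110 = 16 + 8 + 4 + 2 = 30 ✓



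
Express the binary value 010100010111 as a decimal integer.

Sum of powers of 2 for each 1-bit:
2^0 + 2^1 + 2^2 + 2^4 + 2^8 + 2^10
= 1 + 2 + 4 + 16 + 256 + 1024
= 1303



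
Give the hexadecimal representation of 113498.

Using repeated division by 16 (digits 10–15 are A–F):
113498 ÷ 16 = 7093 remainder 10 (A)
7093 ÷ 16 = 443 remainder 5
443 ÷ 16 = 27 remainder 11 (B)
27 ÷ 16 = 1 remainder 11 (B)
1 ÷ 16 = 0 remainder 1
Reading remainders bottom to top: 1BB5A



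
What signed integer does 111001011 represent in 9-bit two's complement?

Binary: 111001011
Sign bit: 1 (negative)
Invert: 000110100
Add 1:  000110101
Magnitude: 000110101 = 32 + 16 + 4 + 1 = 53
Value: -53



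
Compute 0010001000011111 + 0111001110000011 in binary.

Add column by column from the right: bit + bit + carry-in; write the sum mod 2, carry 1 when the sum is 2 or 3.
carry:  1100010000111110
        0010001000011111
+       0111001110000011
------------------------
       01001010110100010
(the carry out of the leftmost column, 0, becomes the leading bit)
Decimal check:
  0010001000011111 = 8192 + 512 + 16 + 8 + 4 + 2 + 1 = 8735
  0111001110000011 = 16384 + 8192 + 4096 + 512 + 256 + 128 + 2 + 1 = 29571
  8735 + 29571 = 38306, and 01001010110100010 = 32768 + 4096 + 1024 + 256 + 128 + 32 + 2 = 38306 ✓



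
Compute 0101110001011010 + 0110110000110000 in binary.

Add column by column from the right: bit + bit + carry-in; write the sum mod 2, carry 1 when the sum is 2 or 3.
carry:  1111100011100000
        0101110001011010
+       0110110000110000
------------------------
       01100100010001010
(the carry out of the leftmost column, 0, becomes the leading bit)
Decimal check:
  0101110001011010 = 16384 + 4096 + 2048 + 1024 + 64 + 16 + 8 + 2 = 23642
  0110110000110000 = 16384 + 8192 + 2048 + 1024 + 32 + 16 = 27696
  23642 + 27696 = 51338, and 01100100010001010 = 32768 + 16384 + 2048 + 128 + 8 + 2 = 51338 ✓



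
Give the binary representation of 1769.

Using repeated division by 2:
1769 ÷ 2 = 884 remainder 1
884 ÷ 2 = 442 remainder 0
442 ÷ 2 = 221 remainder 0
221 ÷ 2 = 110 remainder 1
110 ÷ 2 = 55 remainder 0
55 ÷ 2 = 27 remainder 1
27 ÷ 2 = 13 remainder 1
13 ÷ 2 = 6 remainder 1
6 ÷ 2 = 3 remainder 0
3 ÷ 2 = 1 remainder 1
1 ÷ 2 = 0 remainder 1
Reading remainders bottom to top: 11011101001



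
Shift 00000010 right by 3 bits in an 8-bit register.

Original: 00000010 (decimal 2)
Shift right by 3 positions
Drop the 3 low bits; fill with zeros on the left
Result: 00000000 (decimal 0)
Equivalent: 2 >> 3 = 2 ÷ 2^3 = 0



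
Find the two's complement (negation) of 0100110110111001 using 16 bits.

Original: 0100110110111001
Step 1 - Invert all bits: 1011001001000110
Step 2 - Add 1: 1011001001000111
Verification: 0100110110111001 + 1011001001000111 = 10000000000000000; discarding the end carry (carry out of the top bit) leaves the 16-bit value 0000000000000000, as required for x + (-x)



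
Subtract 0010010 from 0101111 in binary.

Method 1 - Direct subtraction (column by column from the right: bit − bit − borrow-in; if negative, add 2 and borrow 1 from the next column):
borrow: 0100000
        0101111
-       0010010
---------------
        0011101

Method 2 - Add two's complement:
Two's complement of 0010010: invert → 1101101, add 1 → 1101110
  0101111
+ 1101110
---------
 10011101  (end carry out of the top bit = 1)
Discarding the end carry: 0011101
Decimal check:
  0101111 = 32 + 8 + 4 + 2 + 1 = 47
  0010010 = 16 + 2 = 18
  47 - 18 = 29, and 0011101 = 16 + 8 + 4 + 1 = 29 ✓



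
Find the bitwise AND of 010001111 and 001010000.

AND: 1 only when both bits are 1
  010001111
& 001010000
-----------
  000000000
Decimal: 143 & 80 = 0



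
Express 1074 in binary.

Using repeated division by 2:
1074 ÷ 2 = 537 remainder 0
537 ÷ 2 = 268 remainder 1
268 ÷ 2 = 134 remainder 0
134 ÷ 2 = 67 remainder 0
67 ÷ 2 = 33 remainder 1
33 ÷ 2 = 16 remainder 1
16 ÷ 2 = 8 remainder 0
8 ÷ 2 = 4 remainder 0
4 ÷ 2 = 2 remainder 0
2 ÷ 2 = 1 remainder 0
1 ÷ 2 = 0 remainder 1
Reading remainders bottom to top: 10000110010



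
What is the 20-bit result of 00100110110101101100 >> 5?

Original: 00100110110101101100 (decimal 159084)
Shift right by 5 positions
Drop the 5 low bits; fill with zeros on the left
Result: 00000001001101101011 (decimal 4971)
Equivalent: 159084 >> 5 = 159084 ÷ 2^5 = 4971



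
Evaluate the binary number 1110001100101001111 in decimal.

Sum of powers of 2 for each 1-bit:
2^0 + 2^1 + 2^2 + 2^3 + 2^6 + 2^8 + 2^11 + 2^12 + 2^16 + 2^17 + 2^18
= 1 + 2 + 4 + 8 + 64 + 256 + 2048 + 4096 + 65536 + 131072 + 262144
= 465231



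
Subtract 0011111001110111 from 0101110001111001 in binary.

Method 1 - Direct subtraction (column by column from the right: bit − bit − borrow-in; if negative, add 2 and borrow 1 from the next column):
borrow: 0111110000001100
        0101110001111001
-       0011111001110111
------------------------
        0001111000000010

Method 2 - Add two's complement:
Two's complement of 0011111001110111: invert → 1100000110001000, add 1 → 1100000110001001
  0101110001111001
+ 1100000110001001
------------------
 10001111000000010  (end carry out of the top bit = 1)
Discarding the end carry: 0001111000000010
Decimal check:
  0101110001111001 = 16384 + 4096 + 2048 + 1024 + 64 + 32 + 16 + 8 + 1 = 23673
  0011111001110111 = 8192 + 4096 + 2048 + 1024 + 512 + 64 + 32 + 16 + 4 + 2 + 1 = 15991
  23673 - 15991 = 7682, and 0001111000000010 = 4096 + 2048 + 1024 + 512 + 2 = 7682 ✓



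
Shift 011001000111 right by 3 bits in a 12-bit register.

Original: 011001000111 (decimal 1607)
Shift right by 3 positions
Drop the 3 low bits; fill with zeros on the left
Result: 000011001000 (decimal 200)
Equivalent: 1607 >> 3 = 1607 ÷ 2^3 = 200



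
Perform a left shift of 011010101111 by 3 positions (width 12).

Original: 011010101111 (decimal 1711)
Shift left by 3 positions
Append 3 zeros on the right and drop the 3 high bits that overflow the 12-bit width
Result: 010101111000 (decimal 1400)
Equivalent: 1711 << 3 = 1711 × 2^3 = 13688, truncated to 12 bits = 1400



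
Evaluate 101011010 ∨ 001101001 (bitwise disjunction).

OR: 1 when either bit is 1
  101011010
| 001101001
-----------
  101111011
Decimal: 346 | 105 = 379



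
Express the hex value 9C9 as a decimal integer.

Expand by place value (powers of 16):
Digit values: C = 12
9C9 = 9 × 16^2 + 12 × 16^1 + 9 × 16^0
= 9 × 256 + 12 × 16 + 9 × 1
= 2304 + 192 + 9
= 2505



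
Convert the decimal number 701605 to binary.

Using repeated division by 2:
701605 ÷ 2 = 350802 remainder 1
350802 ÷ 2 = 175401 remainder 0
175401 ÷ 2 = 87700 remainder 1
87700 ÷ 2 = 43850 remainder 0
43850 ÷ 2 = 21925 remainder 0
21925 ÷ 2 = 10962 remainder 1
10962 ÷ 2 = 5481 remainder 0
5481 ÷ 2 = 2740 remainder 1
2740 ÷ 2 = 1370 remainder 0
1370 ÷ 2 = 685 remainder 0
685 ÷ 2 = 342 remainder 1
342 ÷ 2 = 171 remainder 0
171 ÷ 2 = 85 remainder 1
85 ÷ 2 = 42 remainder 1
42 ÷ 2 = 21 remainder 0
21 ÷ 2 = 10 remainder 1
10 ÷ 2 = 5 remainder 0
5 ÷ 2 = 2 remainder 1
2 ÷ 2 = 1 remainder 0
1 ÷ 2 = 0 remainder 1
Reading remainders bottom to top: 10101011010010100101



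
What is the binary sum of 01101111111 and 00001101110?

Add column by column from the right: bit + bit + carry-in; write the sum mod 2, carry 1 when the sum is 2 or 3.
carry:  00011111100
        01101111111
+       00001101110
-------------------
       001111101101
(the carry out of the leftmost column, 0, becomes the leading bit)
Decimal check:
  01101111111 = 512 + 256 + 64 + 32 + 16 + 8 + 4 + 2 + 1 = 895
  00001101110 = 64 + 32 + 8 + 4 + 2 = 110
  895 + 110 = 1005, and 001111101101 = 512 + 256 + 128 + 64 + 32 + 8 + 4 + 1 = 1005 ✓



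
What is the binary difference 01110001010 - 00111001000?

Method 1 - Direct subtraction (column by column from the right: bit − bit − borrow-in; if negative, add 2 and borrow 1 from the next column):
borrow: 01110000000
        01110001010
-       00111001000
-------------------
        00111000010

Method 2 - Add two's complement:
Two's complement of 00111001000: invert → 11000110111, add 1 → 11000111000
  01110001010
+ 11000111000
-------------
 100111000010  (end carry out of the top bit = 1)
Discarding the end carry: 00111000010
Decimal check:
  01110001010 = 512 + 256 + 128 + 8 + 2 = 906
  00111001000 = 256 + 128 + 64 + 8 = 456
  906 - 456 = 450, and 00111000010 = 256 + 128 + 64 + 2 = 450 ✓



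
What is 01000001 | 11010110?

OR: 1 when either bit is 1
  01000001
| 11010110
----------
  11010111
Decimal: 65 | 214 = 215



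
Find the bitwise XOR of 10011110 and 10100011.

XOR: 1 when bits differ
  10011110
^ 10100011
----------
  00111101
Decimal: 158 ^ 163 = 61



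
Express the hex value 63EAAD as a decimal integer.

Expand by place value (powers of 16):
Digit values: E = 14, A = 10, D = 13
63EAAD = 6 × 16^5 + 3 × 16^4 + 14 × 16^3 + 10 × 16^2 + 10 × 16^1 + 13 × 16^0
= 6 × 1048576 + 3 × 65536 + 14 × 4096 + 10 × 256 + 10 × 16 + 13 × 1
= 6291456 + 196608 + 57344 + 2560 + 160 + 13
= 6548141



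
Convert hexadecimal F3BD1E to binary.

Convert each hex digit to 4 bits:
  F = 1111
  3 = 0011
  B = 1011
  D = 1101
  1 = 0001
  E = 1110
Concatenate: 111100111011110100011110



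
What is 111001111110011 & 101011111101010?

AND: 1 only when both bits are 1
  111001111110011
& 101011111101010
-----------------
  101001111100010
Decimal: 29683 & 22506 = 21474



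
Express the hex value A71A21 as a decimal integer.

Expand by place value (powers of 16):
Digit values: A = 10
A71A21 = 10 × 16^5 + 7 × 16^4 + 1 × 16^3 + 10 × 16^2 + 2 × 16^1 + 1 × 16^0
= 10 × 1048576 + 7 × 65536 + 1 × 4096 + 10 × 256 + 2 × 16 + 1 × 1
= 10485760 + 458752 + 4096 + 2560 + 32 + 1
= 10951201



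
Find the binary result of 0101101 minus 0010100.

Method 1 - Direct subtraction (column by column from the right: bit − bit − borrow-in; if negative, add 2 and borrow 1 from the next column):
borrow: 0100000
        0101101
-       0010100
---------------
        0011001

Method 2 - Add two's complement:
Two's complement of 0010100: invert → 1101011, add 1 → 1101100
  0101101
+ 1101100
---------
 10011001  (end carry out of the top bit = 1)
Discarding the end carry: 0011001
Decimal check:
  0101101 = 32 + 8 + 4 + 1 = 45
  0010100 = 16 + 4 = 20
  45 - 20 = 25, and 0011001 = 16 + 8 + 1 = 25 ✓



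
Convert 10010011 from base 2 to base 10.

Sum of powers of 2 for each 1-bit:
2^0 + 2^1 + 2^4 + 2^7
= 1 + 2 + 16 + 128
= 147



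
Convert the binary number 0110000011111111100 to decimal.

Sum of powers of 2 for each 1-bit:
2^2 + 2^3 + 2^4 + 2^5 + 2^6 + 2^7 + 2^8 + 2^9 + 2^10 + 2^16 + 2^17
= 4 + 8 + 16 + 32 + 64 + 128 + 256 + 512 + 1024 + 65536 + 131072
= 198652



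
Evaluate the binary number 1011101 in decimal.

Sum of powers of 2 for each 1-bit:
2^0 + 2^2 + 2^3 + 2^4 + 2^6
= 1 + 4 + 8 + 16 + 64
= 93



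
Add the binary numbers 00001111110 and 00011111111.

Add column by column from the right: bit + bit + carry-in; write the sum mod 2, carry 1 when the sum is 2 or 3.
carry:  00111111100
        00001111110
+       00011111111
-------------------
       000101111101
(the carry out of the leftmost column, 0, becomes the leading bit)
Decimal check:
  00001111110 = 64 + 32 + 16 + 8 + 4 + 2 = 126
  00011111111 = 128 + 64 + 32 + 16 + 8 + 4 + 2 + 1 = 255
  126 + 255 = 381, and 000101111101 = 256 + 64 + 32 + 16 + 8 + 4 + 1 = 381 ✓



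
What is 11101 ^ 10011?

XOR: 1 when bits differ
  11101
^ 10011
-------
  01110
Decimal: 29 ^ 19 = 14



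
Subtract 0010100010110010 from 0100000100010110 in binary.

Method 1 - Direct subtraction (column by column from the right: bit − bit − borrow-in; if negative, add 2 and borrow 1 from the next column):
borrow: 0111000111000000
        0100000100010110
-       0010100010110010
------------------------
        0001100001100100

Method 2 - Add two's complement:
Two's complement of 0010100010110010: invert → 1101011101001101, add 1 → 1101011101001110
  0100000100010110
+ 1101011101001110
------------------
 10001100001100100  (end carry out of the top bit = 1)
Discarding the end carry: 0001100001100100
Decimal check:
  0100000100010110 = 16384 + 256 + 16 + 4 + 2 = 16662
  0010100010110010 = 8192 + 2048 + 128 + 32 + 16 + 2 = 10418
  16662 - 10418 = 6244, and 0001100001100100 = 4096 + 2048 + 64 + 32 + 4 = 6244 ✓



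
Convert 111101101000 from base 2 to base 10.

Sum of powers of 2 for each 1-bit:
2^3 + 2^5 + 2^6 + 2^8 + 2^9 + 2^10 + 2^11
= 8 + 32 + 64 + 256 + 512 + 1024 + 2048
= 3944



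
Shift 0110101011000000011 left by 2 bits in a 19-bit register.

Original: 0110101011000000011 (decimal 218627)
Shift left by 2 positions
Append 2 zeros on the right and drop the 2 high bits that overflow the 19-bit width
Result: 1010101100000001100 (decimal 350220)
Equivalent: 218627 << 2 = 218627 × 2^2 = 874508, truncated to 19 bits = 350220



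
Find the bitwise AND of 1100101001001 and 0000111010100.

AND: 1 only when both bits are 1
  1100101001001
& 0000111010100
---------------
  0000101000000
Decimal: 6473 & 468 = 320



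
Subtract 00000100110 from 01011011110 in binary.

Method 1 - Direct subtraction (column by column from the right: bit − bit − borrow-in; if negative, add 2 and borrow 1 from the next column):
borrow: 00001000000
        01011011110
-       00000100110
-------------------
        01010111000

Method 2 - Add two's complement:
Two's complement of 00000100110: invert → 11111011001, add 1 → 11111011010
  01011011110
+ 11111011010
-------------
 101010111000  (end carry out of the top bit = 1)
Discarding the end carry: 01010111000
Decimal check:
  01011011110 = 512 + 128 + 64 + 16 + 8 + 4 + 2 = 734
  00000100110 = 32 + 4 + 2 = 38
  734 - 38 = 696, and 01010111000 = 512 + 128 + 32 + 16 + 8 = 696 ✓



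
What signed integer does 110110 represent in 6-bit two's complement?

Binary: 110110
Sign bit: 1 (negative)
Invert: 001001
Add 1:  001010
Magnitude: 001010 = 8 + 2 = 10
Value: -10



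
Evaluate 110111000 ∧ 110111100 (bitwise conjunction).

AND: 1 only when both bits are 1
  110111000
& 110111100
-----------
  110111000
Decimal: 440 & 444 = 440



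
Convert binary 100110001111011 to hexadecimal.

Group into 4-bit nibbles from right:
  0100 = 4
  1100 = C
  0111 = 7
  1011 = B
Result: 4C7B



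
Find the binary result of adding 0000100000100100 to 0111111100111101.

Add column by column from the right: bit + bit + carry-in; write the sum mod 2, carry 1 when the sum is 2 or 3.
carry:  1111000001111000
        0000100000100100
+       0111111100111101
------------------------
       01000011101100001
(the carry out of the leftmost column, 0, becomes the leading bit)
Decimal check:
  0000100000100100 = 2048 + 32 + 4 = 2084
  0111111100111101 = 16384 + 8192 + 4096 + 2048 + 1024 + 512 + 256 + 32 + 16 + 8 + 4 + 1 = 32573
  2084 + 32573 = 34657, and 01000011101100001 = 32768 + 1024 + 512 + 256 + 64 + 32 + 1 = 34657 ✓



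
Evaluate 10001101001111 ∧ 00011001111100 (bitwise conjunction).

AND: 1 only when both bits are 1
  10001101001111
& 00011001111100
----------------
  00001001001100
Decimal: 9039 & 1660 = 588



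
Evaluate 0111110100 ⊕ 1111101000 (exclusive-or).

XOR: 1 when bits differ
  0111110100
^ 1111101000
------------
  1000011100
Decimal: 500 ^ 1000 = 540



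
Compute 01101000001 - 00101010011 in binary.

Method 1 - Direct subtraction (column by column from the right: bit − bit − borrow-in; if negative, add 2 and borrow 1 from the next column):
borrow: 01111111100
        01101000001
-       00101010011
-------------------
        00111101110

Method 2 - Add two's complement:
Two's complement of 00101010011: invert → 11010101100, add 1 → 11010101101
  01101000001
+ 11010101101
-------------
 100111101110  (end carry out of the top bit = 1)
Discarding the end carry: 00111101110
Decimal check:
  01101000001 = 512 + 256 + 64 + 1 = 833
  00101010011 = 256 + 64 + 16 + 2 + 1 = 339
  833 - 339 = 494, and 00111101110 = 256 + 128 + 64 + 32 + 8 + 4 + 2 = 494 ✓



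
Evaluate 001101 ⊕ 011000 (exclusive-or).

XOR: 1 when bits differ
  001101
^ 011000
--------
  010101
Decimal: 13 ^ 24 = 21



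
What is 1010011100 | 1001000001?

OR: 1 when either bit is 1
  1010011100
| 1001000001
------------
  1011011101
Decimal: 668 | 577 = 733



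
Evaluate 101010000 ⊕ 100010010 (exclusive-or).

XOR: 1 when bits differ
  101010000
^ 100010010
-----------
  001000010
Decimal: 336 ^ 274 = 66



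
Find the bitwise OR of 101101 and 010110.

OR: 1 when either bit is 1
  101101
| 010110
--------
  111111
Decimal: 45 | 22 = 63



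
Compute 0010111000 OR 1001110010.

OR: 1 when either bit is 1
  0010111000
| 1001110010
------------
  1011111010
Decimal: 184 | 626 = 762



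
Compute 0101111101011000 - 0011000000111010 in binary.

Method 1 - Direct subtraction (column by column from the right: bit − bit − borrow-in; if negative, add 2 and borrow 1 from the next column):
borrow: 0100000001111100
        0101111101011000
-       0011000000111010
------------------------
        0010111100011110

Method 2 - Add two's complement:
Two's complement of 0011000000111010: invert → 1100111111000101, add 1 → 1100111111000110
  0101111101011000
+ 1100111111000110
------------------
 10010111100011110  (end carry out of the top bit = 1)
Discarding the end carry: 0010111100011110
Decimal check:
  0101111101011000 = 16384 + 4096 + 2048 + 1024 + 512 + 256 + 64 + 16 + 8 = 24408
  0011000000111010 = 8192 + 4096 + 32 + 16 + 8 + 2 = 12346
  24408 - 12346 = 12062, and 0010111100011110 = 8192 + 2048 + 1024 + 512 + 256 + 16 + 8 + 4 + 2 = 12062 ✓



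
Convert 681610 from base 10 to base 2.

Using repeated division by 2:
681610 ÷ 2 = 340805 remainder 0
340805 ÷ 2 = 170402 remainder 1
170402 ÷ 2 = 85201 remainder 0
85201 ÷ 2 = 42600 remainder 1
42600 ÷ 2 = 21300 remainder 0
21300 ÷ 2 = 10650 remainder 0
10650 ÷ 2 = 5325 remainder 0
5325 ÷ 2 = 2662 remainder 1
2662 ÷ 2 = 1331 remainder 0
1331 ÷ 2 = 665 remainder 1
665 ÷ 2 = 332 remainder 1
332 ÷ 2 = 166 remainder 0
166 ÷ 2 = 83 remainder 0
83 ÷ 2 = 41 remainder 1
41 ÷ 2 = 20 remainder 1
20 ÷ 2 = 10 remainder 0
10 ÷ 2 = 5 remainder 0
5 ÷ 2 = 2 remainder 1
2 ÷ 2 = 1 remainder 0
1 ÷ 2 = 0 remainder 1
Reading remainders bottom to top: 10100110011010001010



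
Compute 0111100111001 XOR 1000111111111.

XOR: 1 when bits differ
  0111100111001
^ 1000111111111
---------------
  1111011000110
Decimal: 3897 ^ 4607 = 7878



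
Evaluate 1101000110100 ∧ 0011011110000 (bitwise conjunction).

AND: 1 only when both bits are 1
  1101000110100
& 0011011110000
---------------
  0001000110000
Decimal: 6708 & 1776 = 560



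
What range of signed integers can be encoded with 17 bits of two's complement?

For 17-bit two's complement:
Minimum: -2^16 = -65536
Maximum: 2^16 - 1 = 65535



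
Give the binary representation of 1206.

Using repeated division by 2:
1206 ÷ 2 = 603 remainder 0
603 ÷ 2 = 301 remainder 1
301 ÷ 2 = 150 remainder 1
150 ÷ 2 = 75 remainder 0
75 ÷ 2 = 37 remainder 1
37 ÷ 2 = 18 remainder 1
18 ÷ 2 = 9 remainder 0
9 ÷ 2 = 4 remainder 1
4 ÷ 2 = 2 remainder 0
2 ÷ 2 = 1 remainder 0
1 ÷ 2 = 0 remainder 1
Reading remainders bottom to top: 10010110110



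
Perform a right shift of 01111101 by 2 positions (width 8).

Original: 01111101 (decimal 125)
Shift right by 2 positions
Drop the 2 low bits; fill with zeros on the left
Result: 00011111 (decimal 31)
Equivalent: 125 >> 2 = 125 ÷ 2^2 = 31



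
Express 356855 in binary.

Using repeated division by 2:
356855 ÷ 2 = 178427 remainder 1
178427 ÷ 2 = 89213 remainder 1
89213 ÷ 2 = 44606 remainder 1
44606 ÷ 2 = 22303 remainder 0
22303 ÷ 2 = 11151 remainder 1
11151 ÷ 2 = 5575 remainder 1
5575 ÷ 2 = 2787 remainder 1
2787 ÷ 2 = 1393 remainder 1
1393 ÷ 2 = 696 remainder 1
696 ÷ 2 = 348 remainder 0
348 ÷ 2 = 174 remainder 0
174 ÷ 2 = 87 remainder 0
87 ÷ 2 = 43 remainder 1
43 ÷ 2 = 21 remainder 1
21 ÷ 2 = 10 remainder 1
10 ÷ 2 = 5 remainder 0
5 ÷ 2 = 2 remainder 1
2 ÷ 2 = 1 remainder 0
1 ÷ 2 = 0 remainder 1
Reading remainders bottom to top: 1010111000111110111



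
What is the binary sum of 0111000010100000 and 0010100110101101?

Add column by column from the right: bit + bit + carry-in; write the sum mod 2, carry 1 when the sum is 2 or 3.
carry:  1100001101000000
        0111000010100000
+       0010100110101101
------------------------
       01001101001001101
(the carry out of the leftmost column, 0, becomes the leading bit)
Decimal check:
  0111000010100000 = 16384 + 8192 + 4096 + 128 + 32 = 28832
  0010100110101101 = 8192 + 2048 + 256 + 128 + 32 + 8 + 4 + 1 = 10669
  28832 + 10669 = 39501, and 01001101001001101 = 32768 + 4096 + 2048 + 512 + 64 + 8 + 4 + 1 = 39501 ✓



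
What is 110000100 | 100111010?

OR: 1 when either bit is 1
  110000100
| 100111010
-----------
  110111110
Decimal: 388 | 314 = 446



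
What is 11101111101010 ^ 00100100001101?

XOR: 1 when bits differ
  11101111101010
^ 00100100001101
----------------
  11001011100111
Decimal: 15338 ^ 2317 = 13031



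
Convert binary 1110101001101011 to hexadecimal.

Group into 4-bit nibbles from right:
  1110 = E
  1010 = A
  0110 = 6
  1011 = B
Result: EA6B



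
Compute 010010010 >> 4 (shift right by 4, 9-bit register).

Original: 010010010 (decimal 146)
Shift right by 4 positions
Drop the 4 low bits; fill with zeros on the left
Result: 000001001 (decimal 9)
Equivalent: 146 >> 4 = 146 ÷ 2^4 = 9



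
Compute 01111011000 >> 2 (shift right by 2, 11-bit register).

Original: 01111011000 (decimal 984)
Shift right by 2 positions
Drop the 2 low bits; fill with zeros on the left
Result: 00011110110 (decimal 246)
Equivalent: 984 >> 2 = 984 ÷ 2^2 = 246



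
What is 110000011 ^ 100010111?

XOR: 1 when bits differ
  110000011
^ 100010111
-----------
  010010100
Decimal: 387 ^ 279 = 148



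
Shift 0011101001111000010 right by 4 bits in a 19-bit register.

Original: 0011101001111000010 (decimal 119746)
Shift right by 4 positions
Drop the 4 low bits; fill with zeros on the left
Result: 0000001110100111100 (decimal 7484)
Equivalent: 119746 >> 4 = 119746 ÷ 2^4 = 7484



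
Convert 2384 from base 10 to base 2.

Using repeated division by 2:
2384 ÷ 2 = 1192 remainder 0
1192 ÷ 2 = 596 remainder 0
596 ÷ 2 = 298 remainder 0
298 ÷ 2 = 149 remainder 0
149 ÷ 2 = 74 remainder 1
74 ÷ 2 = 37 remainder 0
37 ÷ 2 = 18 remainder 1
18 ÷ 2 = 9 remainder 0
9 ÷ 2 = 4 remainder 1
4 ÷ 2 = 2 remainder 0
2 ÷ 2 = 1 remainder 0
1 ÷ 2 = 0 remainder 1
Reading remainders bottom to top: 100101010000

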